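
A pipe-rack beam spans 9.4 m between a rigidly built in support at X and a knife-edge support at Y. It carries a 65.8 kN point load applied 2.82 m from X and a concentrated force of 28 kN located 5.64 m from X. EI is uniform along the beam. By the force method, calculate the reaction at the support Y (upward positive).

Choose R_Y as the redundant. The primary structure is the cantilever fixed at X.
Deflection at Y on the released cantilever, summing each load's contribution:
  point load 65.8 at a = 2.82: Pa²(3L − a)/(6EI) = 2213/EI
  point load 28 at a = 5.64: Pa²(3L − a)/(6EI) = 3349/EI
  δ_0 = 5562/EI
Flexibility coefficient — unit upward force at Y: δ_{YY} = L³/(3EI) = 276.9/EI.
The prop prevents deflection at Y: R_Y = δ_0/δ_{YY} = 5562/276.9 = 20.09 kN.

R_Y = 20.09 kN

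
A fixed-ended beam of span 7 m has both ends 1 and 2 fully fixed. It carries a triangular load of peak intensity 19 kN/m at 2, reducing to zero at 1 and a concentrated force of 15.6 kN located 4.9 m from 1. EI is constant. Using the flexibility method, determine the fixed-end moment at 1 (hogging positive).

M_1 = 37.91 kN·m

Release both end moments; the primary structure is a simply-supported span 12 with redundants M_1 and M_2.
End rotations of the released simple span under the applied load (×1/EI):
  at 1: triangular load, peak 19: 7w₀L³/(360EI) = 126.7/EI
  at 2: triangular load, peak 19: w₀L³/(45EI) = 144.8/EI
  at 1: point load 15.6 at a = 4.9: Pab(L + b)/(6LEI) = 34.78/EI
  at 2: point load 15.6 at a = 4.9: Pab(L + a)/(6LEI) = 45.48/EI
  θ_10 = 161.5/EI,  θ_20 = 190.3/EI
Flexibility coefficients: a unit moment at one end gives L/(3EI) there and L/(6EI) at the far end, so f₁₁ = f₂₂ = 2.333/EI and f₁₂ = f₂₁ = 1.167/EI.
Compatibility — zero rotation at each built-in end:
  2.333 M_1 + 1.167 M_2 = 161.5
  1.167 M_1 + 2.333 M_2 = 190.3
Solving the pair gives M_1 = 37.91 kN·m and M_2 = 62.6 kN·m (hogging).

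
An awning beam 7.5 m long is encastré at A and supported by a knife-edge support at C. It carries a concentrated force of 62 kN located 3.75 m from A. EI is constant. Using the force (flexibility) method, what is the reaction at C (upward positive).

R_C = 19.38 kN

Take the reaction at C as the redundant and release it; the primary structure is a cantilever fixed at A.
Deflection at C on the released cantilever, summing each load's contribution:
  point load 62 at a = 3.75: Pa²(3L − a)/(6EI) = 2725/EI
Flexibility coefficient — unit upward force at C: δ_{CC} = L³/(3EI) = 140.6/EI.
Compatibility at C: δ_0 − R_C·δ_{CC} = 0, so R_C = 2725/140.6 = 19.38 kN.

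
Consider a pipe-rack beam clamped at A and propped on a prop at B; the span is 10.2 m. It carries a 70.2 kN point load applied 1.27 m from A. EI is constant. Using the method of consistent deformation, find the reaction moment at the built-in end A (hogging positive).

Take the reaction at B as the redundant and release it; the primary structure is a cantilever fixed at A.
Primary-structure tip deflection at B by superposition:
  point load 70.2 at a = 1.27: Pa²(3L − a)/(6EI) = 553.5/EI
Tip deflection under a unit load at B: L³/(3EI) = 353.7/EI.
The prop prevents deflection at B: R_B = δ_0/δ_{BB} = 553.5/353.7 = 1.565 kN.
Moment equilibrium about A: M_A = Σ(load moments about A) − R_B·L = 89.15 − 1.565×10.2 = 73.19 kN·m.

M_A = 73.19 kN·m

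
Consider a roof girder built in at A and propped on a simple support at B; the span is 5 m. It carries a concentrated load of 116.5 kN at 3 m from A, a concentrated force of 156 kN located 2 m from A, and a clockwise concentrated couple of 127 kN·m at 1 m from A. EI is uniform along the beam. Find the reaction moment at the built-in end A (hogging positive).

M_A = 306 kN·m

Choose R_B as the redundant. The primary structure is the cantilever fixed at A.
Primary-structure tip deflection at B by superposition:
  point load 116.5 at a = 3: Pa²(3L − a)/(6EI) = 2097/EI
  point load 156 at a = 2: Pa²(3L − a)/(6EI) = 1352/EI
  clockwise couple 127 at a = 1: M₀a(2L − a)/(2EI) = 571.5/EI
  δ_0 = 4020/EI
Tip deflection under a unit load at B: L³/(3EI) = 41.67/EI.
The prop prevents deflection at B: R_B = δ_0/δ_{BB} = 4020/41.67 = 96.49 kN.
Moment equilibrium about A: M_A = Σ(load moments about A) − R_B·L = 788.5 − 96.49×5 = 306 kN·m.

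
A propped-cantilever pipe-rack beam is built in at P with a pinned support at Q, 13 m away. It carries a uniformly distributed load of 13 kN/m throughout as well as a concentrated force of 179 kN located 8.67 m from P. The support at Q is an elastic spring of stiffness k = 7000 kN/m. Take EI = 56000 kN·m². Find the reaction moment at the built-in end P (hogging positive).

Remove the prop at Q; the released (primary) structure is a cantilever built in at P.
Deflection at Q on the released cantilever, summing each load's contribution:
  UDL 13: wL⁴/(8EI) = 46412/EI
  point load 179 at a = 8.67: Pa²(3L − a)/(6EI) = 68016/EI
  δ_0 = 114428/EI
Flexibility coefficient — unit upward force at Q: δ_{QQ} = L³/(3EI) = 732.3/EI.
With EI = 56000 kN·m²: δ_0 = 2.0434 m and δ_{QQ} = 0.013077 m/kN.
Compatibility — the spring shortens by R_Q/k under the reaction it provides: δ_0 − R_Q·δ_{QQ} = R_Q/k. With 1/k = 0.000143 m/kN, R_Q = δ_0 / (δ_{QQ} + 1/k) = 2.0434 / (0.013077 + 0.000143) = 154.6 kN.
Moment equilibrium about P: M_P = Σ(load moments about P) − R_Q·L = 2650 − 154.6×13 = 641.1 kN·m.

M_P = 641.1 kN·m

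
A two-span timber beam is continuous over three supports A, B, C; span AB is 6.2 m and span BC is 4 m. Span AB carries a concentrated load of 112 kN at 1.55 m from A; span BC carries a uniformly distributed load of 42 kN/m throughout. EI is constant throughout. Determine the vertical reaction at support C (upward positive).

Take M_B as the redundant. Released structure: two simple spans AB and BC with a hinge at B.
Discontinuity in slope at B on the released structure — sum the simple-span end rotations:
  span AB: point load 112 at a = 1.55: Pab(L + a)/(6LEI) = 168.2/EI
  span BC: UDL 42: wL³/(24EI) = 112/EI
  relative rotation θ_0 = (168.2 + 112)/EI = 280.2/EI
A unit hogging moment at B produces rotation L₁/(3EI) + L₂/(3EI) = 3.4/EI.
Compatibility: M_B·(L₁+L₂)/(3EI) = θ_0, giving M_B = 82.4 kN·m (hogging).
Span BC, ΣM about C: R_B^{BC}·4 = 336 + 82.4, so R_B^{BC} = 104.6 kN and R_C = 168 − 104.6 = 63.4 kN.

R_C = 63.4 kN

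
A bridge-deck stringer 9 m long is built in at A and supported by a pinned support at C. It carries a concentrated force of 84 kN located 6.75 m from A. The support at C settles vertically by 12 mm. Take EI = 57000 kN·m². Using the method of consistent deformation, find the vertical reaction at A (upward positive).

R_A = 33.66 kN

Remove the prop at C; the released (primary) structure is a cantilever built in at A.
Deflection at C on the released cantilever, summing each load's contribution:
  point load 84 at a = 6.75: Pa²(3L − a)/(6EI) = 12917/EI
Tip deflection under a unit load at C: L³/(3EI) = 243/EI.
With EI = 57000 kN·m²: δ_0 = 0.22661 m and δ_{CC} = 0.004263 m/kN.
Compatibility — the beam at C must follow the support down by 0.012 m: δ_0 − R_C·δ_{CC} = 0.012, so R_C = (0.22661 − 0.012)/0.004263 = 50.34 kN.
Vertical equilibrium: R_A = ΣP − R_C = 84 − 50.34 = 33.66 kN.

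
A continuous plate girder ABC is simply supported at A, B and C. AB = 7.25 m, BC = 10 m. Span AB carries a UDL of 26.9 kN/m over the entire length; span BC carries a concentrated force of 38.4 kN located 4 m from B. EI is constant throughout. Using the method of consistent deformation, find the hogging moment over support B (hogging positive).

M_B = 117 kN·m

Take M_B as the redundant. Released structure: two simple spans AB and BC with a hinge at B.
Discontinuity in slope at B on the released structure — sum the simple-span end rotations:
  span AB: UDL 26.9: wL³/(24EI) = 427.1/EI
  span BC: point load 38.4 at a = 4: Pab(L + b)/(6LEI) = 245.8/EI
  relative rotation θ_0 = (427.1 + 245.8)/EI = 672.9/EI
A unit hogging moment at B produces rotation L₁/(3EI) + L₂/(3EI) = 5.75/EI.
Compatibility: M_B·(L₁+L₂)/(3EI) = θ_0, giving M_B = 117 kN·m (hogging).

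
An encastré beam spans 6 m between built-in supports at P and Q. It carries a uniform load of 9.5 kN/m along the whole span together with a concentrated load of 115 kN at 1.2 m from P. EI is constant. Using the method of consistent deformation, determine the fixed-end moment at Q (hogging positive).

Release both end moments; the primary structure is a simply-supported span PQ with redundants M_P and M_Q.
End rotations of the released simple span under the applied load (×1/EI):
  at P: UDL 9.5: wL³/(24EI) = 85.5/EI
  at Q: UDL 9.5: wL³/(24EI) = 85.5/EI
  at P: point load 115 at a = 1.2: Pab(L + b)/(6LEI) = 198.7/EI
  at Q: point load 115 at a = 1.2: Pab(L + a)/(6LEI) = 132.5/EI
  θ_P0 = 284.2/EI,  θ_Q0 = 218/EI
Flexibility coefficients: a unit moment at one end gives L/(3EI) there and L/(6EI) at the far end, so f₁₁ = f₂₂ = 2/EI and f₁₂ = f₂₁ = 1/EI.
Compatibility — zero rotation at each built-in end:
  2 M_P + 1 M_Q = 284.2
  1 M_P + 2 M_Q = 218
Solving the pair gives M_P = 116.8 kN·m and M_Q = 50.58 kN·m (hogging).

M_Q = 50.58 kN·m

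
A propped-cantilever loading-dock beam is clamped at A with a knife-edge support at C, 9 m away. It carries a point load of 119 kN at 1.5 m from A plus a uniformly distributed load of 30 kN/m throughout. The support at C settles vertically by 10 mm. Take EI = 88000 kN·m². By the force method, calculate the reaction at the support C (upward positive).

R_C = 102.3 kN

Release the roller at C. Primary structure: cantilever fixed at A.
Free-end deflection of the primary structure under the applied loading (downward +):
  point load 119 at a = 1.5: Pa²(3L − a)/(6EI) = 1138/EI
  UDL 30: wL⁴/(8EI) = 24604/EI
  δ_0 = 25742/EI
Flexibility coefficient — unit upward force at C: δ_{CC} = L³/(3EI) = 243/EI.
With EI = 88000 kN·m²: δ_0 = 0.29252 m and δ_{CC} = 0.002761 m/kN.
Compatibility — the beam at C must follow the support down by 0.01 m: δ_0 − R_C·δ_{CC} = 0.01, so R_C = (0.29252 − 0.01)/0.002761 = 102.3 kN.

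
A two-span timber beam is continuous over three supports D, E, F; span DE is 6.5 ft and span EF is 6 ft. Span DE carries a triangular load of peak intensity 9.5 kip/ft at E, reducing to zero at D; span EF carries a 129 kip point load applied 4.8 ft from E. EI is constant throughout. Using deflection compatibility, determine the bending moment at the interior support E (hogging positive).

Release continuity at E by inserting a hinge; the redundant is the internal moment M_E. The primary structure is two simply-supported spans DE and EF.
Discontinuity in slope at E on the released structure — sum the simple-span end rotations:
  span DE: triangular load, peak 9.5: w₀L³/(45EI) = 57.98/EI
  span EF: point load 129 at a = 4.8: Pab(L + b)/(6LEI) = 148.6/EI
  relative rotation θ_0 = (57.98 + 148.6)/EI = 206.6/EI
A unit hogging moment at E produces rotation L₁/(3EI) + L₂/(3EI) = 4.167/EI.
Compatibility: M_E·(L₁+L₂)/(3EI) = θ_0, giving M_E = 49.58 kip·ft (hogging).

M_E = 49.58 kip·ft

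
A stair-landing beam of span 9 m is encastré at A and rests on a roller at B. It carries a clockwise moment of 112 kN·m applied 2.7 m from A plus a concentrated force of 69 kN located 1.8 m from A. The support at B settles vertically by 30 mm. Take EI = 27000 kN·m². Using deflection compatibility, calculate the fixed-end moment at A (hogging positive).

Release the roller at B. Primary structure: cantilever fixed at A.
Downward deflection at the released point B due to the loads:
  clockwise couple 112 at a = 2.7: M₀a(2L − a)/(2EI) = 2313/EI
  point load 69 at a = 1.8: Pa²(3L − a)/(6EI) = 939/EI
  δ_0 = 3252/EI
Flexibility coefficient — unit upward force at B: δ_{BB} = L³/(3EI) = 243/EI.
With EI = 27000 kN·m²: δ_0 = 0.12046 m and δ_{BB} = 0.009 m/kN.
Compatibility — the beam at B must follow the support down by 0.03 m: δ_0 − R_B·δ_{BB} = 0.03, so R_B = (0.12046 − 0.03)/0.009 = 10.05 kN.
Moment equilibrium about A: M_A = Σ(load moments about A) − R_B·L = 236.2 − 10.05×9 = 145.7 kN·m.

M_A = 145.7 kN·m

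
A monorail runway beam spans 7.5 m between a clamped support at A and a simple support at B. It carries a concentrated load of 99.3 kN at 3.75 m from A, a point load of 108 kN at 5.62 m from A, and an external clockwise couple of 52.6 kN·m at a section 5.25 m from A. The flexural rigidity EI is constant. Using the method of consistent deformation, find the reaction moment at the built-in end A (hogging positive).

Choose R_B as the redundant. The primary structure is the cantilever fixed at A.
Free-end deflection of the primary structure under the applied loading (downward +):
  point load 99.3 at a = 3.75: Pa²(3L − a)/(6EI) = 4364/EI
  point load 108 at a = 5.62: Pa²(3L − a)/(6EI) = 9597/EI
  clockwise couple 52.6 at a = 5.25: M₀a(2L − a)/(2EI) = 1346/EI
  δ_0 = 15307/EI
Flexibility coefficient — unit upward force at B: δ_{BB} = L³/(3EI) = 140.6/EI.
Compatibility at B: δ_0 − R_B·δ_{BB} = 0, so R_B = 15307/140.6 = 108.8 kN.
Moment equilibrium about A: M_A = Σ(load moments about A) − R_B·L = 1032 − 108.8×7.5 = 215.6 kN·m.

M_A = 215.6 kN·m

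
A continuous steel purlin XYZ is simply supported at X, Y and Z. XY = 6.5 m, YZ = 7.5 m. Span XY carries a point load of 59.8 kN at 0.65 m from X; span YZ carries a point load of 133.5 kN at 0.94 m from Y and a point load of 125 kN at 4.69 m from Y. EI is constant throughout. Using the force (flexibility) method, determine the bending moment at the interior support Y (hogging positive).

Release continuity at Y by inserting a hinge; the redundant is the internal moment M_Y. The primary structure is two simply-supported spans XY and YZ.
Discontinuity in slope at Y on the released structure — sum the simple-span end rotations:
  span XY: point load 59.8 at a = 0.65: Pab(L + a)/(6LEI) = 41.69/EI
  span YZ: point load 133.5 at a = 0.94: Pab(L + b)/(6LEI) = 257.2/EI
  span YZ: point load 125 at a = 4.69: Pab(L + b)/(6LEI) = 377.4/EI
  relative rotation θ_0 = (41.69 + 634.6)/EI = 676.3/EI
A unit hogging moment at Y produces rotation L₁/(3EI) + L₂/(3EI) = 4.667/EI.
Slope continuity at Y: θ_0 = M_Y·4.667/EI, so M_Y = 676.3/4.667 = 144.9 kN·m (hogging).

M_Y = 144.9 kN·m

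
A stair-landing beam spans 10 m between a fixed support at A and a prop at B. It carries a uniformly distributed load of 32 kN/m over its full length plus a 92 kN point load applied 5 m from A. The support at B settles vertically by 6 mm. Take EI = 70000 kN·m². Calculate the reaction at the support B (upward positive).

Take the reaction at B as the redundant and release it; the primary structure is a cantilever fixed at A.
Downward deflection at the released point B due to the loads:
  UDL 32: wL⁴/(8EI) = 40000/EI
  point load 92 at a = 5: Pa²(3L − a)/(6EI) = 9583/EI
  δ_0 = 49583/EI
Flexibility coefficient — unit upward force at B: δ_{BB} = L³/(3EI) = 333.3/EI.
With EI = 70000 kN·m²: δ_0 = 0.70833 m and δ_{BB} = 0.004762 m/kN.
Compatibility — the beam at B must follow the support down by 0.006 m: δ_0 − R_B·δ_{BB} = 0.006, so R_B = (0.70833 − 0.006)/0.004762 = 147.5 kN.

R_B = 147.5 kN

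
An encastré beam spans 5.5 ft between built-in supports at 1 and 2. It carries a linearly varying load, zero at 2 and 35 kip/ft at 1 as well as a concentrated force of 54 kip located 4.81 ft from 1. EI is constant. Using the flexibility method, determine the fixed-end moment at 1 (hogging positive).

Release both end moments; the primary structure is a simply-supported span 12 with redundants M_1 and M_2.
Simple-span end rotations at 1 and 2 under the given loads:
  at 1: triangular load, peak 35: w₀L³/(45EI) = 129.4/EI
  at 2: triangular load, peak 35: 7w₀L³/(360EI) = 113.2/EI
  at 1: point load 54 at a = 4.81: Pab(L + b)/(6LEI) = 33.62/EI
  at 2: point load 54 at a = 4.81: Pab(L + a)/(6LEI) = 55.99/EI
  θ_10 = 163/EI,  θ_20 = 169.2/EI
Flexibility coefficients: a unit moment at one end gives L/(3EI) there and L/(6EI) at the far end, so f₁₁ = f₂₂ = 1.833/EI and f₁₂ = f₂₁ = 0.9167/EI.
Compatibility — zero rotation at each built-in end:
  1.833 M_1 + 0.9167 M_2 = 163
  0.9167 M_1 + 1.833 M_2 = 169.2
Solving the pair gives M_1 = 57.03 kip·ft and M_2 = 63.79 kip·ft (hogging).

M_1 = 57.03 kip·ft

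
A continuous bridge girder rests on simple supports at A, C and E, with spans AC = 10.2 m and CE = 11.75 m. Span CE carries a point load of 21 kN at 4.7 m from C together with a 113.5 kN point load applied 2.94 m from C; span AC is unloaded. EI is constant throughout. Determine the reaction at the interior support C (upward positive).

R_C = 123.8 kN

Insert a hinge at C; M_C is the redundant, and each span becomes simply supported.
Rotations at C on the released spans (each span's end-slope, ×1/EI):
  span CE: point load 21 at a = 4.7: Pab(L + b)/(6LEI) = 185.6/EI
  span CE: point load 113.5 at a = 2.94: Pab(L + b)/(6LEI) = 857.3/EI
  relative rotation θ_0 = (0 + 1043)/EI = 1043/EI
A unit hogging moment at C produces rotation L₁/(3EI) + L₂/(3EI) = 7.317/EI.
Slope continuity at C: θ_0 = M_C·7.317/EI, so M_C = 1043/7.317 = 142.5 kN·m (hogging).
Span AC, ΣM about A with M_C applied at C: R_C^{AC}·10.2 = 0 + 142.5, so R_C^{AC} = 13.97 kN and R_A = 0 − 13.97 = -13.97 kN.
Span CE, ΣM about E: R_C^{CE}·11.75 = 1148 + 142.5, so R_C^{CE} = 109.8 kN and R_E = 134.5 − 109.8 = 24.67 kN.
R_C = 13.97 + 109.8 = 123.8 kN.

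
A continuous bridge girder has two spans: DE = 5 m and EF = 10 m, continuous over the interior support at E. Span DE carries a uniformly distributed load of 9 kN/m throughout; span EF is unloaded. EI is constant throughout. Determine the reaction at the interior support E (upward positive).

Take M_E as the redundant. Released structure: two simple spans DE and EF with a hinge at E.
Rotations at E on the released spans (each span's end-slope, ×1/EI):
  span DE: UDL 9: wL³/(24EI) = 46.88/EI
  relative rotation θ_0 = (46.88 + 0)/EI = 46.88/EI
A unit hogging moment at E produces rotation L₁/(3EI) + L₂/(3EI) = 5/EI.
Compatibility: M_E·(L₁+L₂)/(3EI) = θ_0, giving M_E = 9.375 kN·m (hogging).
Span DE, ΣM about D with M_E applied at E: R_E^{DE}·5 = 112.5 + 9.375, so R_E^{DE} = 24.38 kN and R_D = 45 − 24.38 = 20.62 kN.
Span EF, ΣM about F: R_E^{EF}·10 = 0 + 9.375, so R_E^{EF} = 0.9375 kN and R_F = 0 − 0.9375 = -0.9375 kN.
R_E = 24.38 + 0.9375 = 25.31 kN.

R_E = 25.31 kN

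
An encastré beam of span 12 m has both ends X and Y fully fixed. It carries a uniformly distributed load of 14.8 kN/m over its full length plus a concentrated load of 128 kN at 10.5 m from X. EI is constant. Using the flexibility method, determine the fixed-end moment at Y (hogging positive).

Release both end moments; the primary structure is a simply-supported span XY with redundants M_X and M_Y.
End rotations of the released simple span under the applied load (×1/EI):
  at X: UDL 14.8: wL³/(24EI) = 1066/EI
  at Y: UDL 14.8: wL³/(24EI) = 1066/EI
  at X: point load 128 at a = 10.5: Pab(L + b)/(6LEI) = 378/EI
  at Y: point load 128 at a = 10.5: Pab(L + a)/(6LEI) = 630/EI
  θ_X0 = 1444/EI,  θ_Y0 = 1696/EI
Flexibility coefficients: a unit moment at one end gives L/(3EI) there and L/(6EI) at the far end, so f₁₁ = f₂₂ = 4/EI and f₁₂ = f₂₁ = 2/EI.
Compatibility — zero rotation at each built-in end:
  4 M_X + 2 M_Y = 1444
  2 M_X + 4 M_Y = 1696
Solving the pair gives M_X = 198.6 kN·m and M_Y = 324.6 kN·m (hogging).

M_Y = 324.6 kN·m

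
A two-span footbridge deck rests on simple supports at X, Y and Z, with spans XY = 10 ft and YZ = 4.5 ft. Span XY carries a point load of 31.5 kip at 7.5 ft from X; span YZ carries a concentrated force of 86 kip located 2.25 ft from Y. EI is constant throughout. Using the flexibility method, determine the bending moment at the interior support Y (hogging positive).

M_Y = 58.16 kip·ft

Insert a hinge at Y; M_Y is the redundant, and each span becomes simply supported.
End slopes at the hinge Y, treating each span as simply supported:
  span XY: point load 31.5 at a = 7.5: Pab(L + a)/(6LEI) = 172.3/EI
  span YZ: point load 86 at a = 2.25: Pab(L + b)/(6LEI) = 108.8/EI
  relative rotation θ_0 = (172.3 + 108.8)/EI = 281.1/EI
A unit hogging moment at Y produces rotation L₁/(3EI) + L₂/(3EI) = 4.833/EI.
Compatibility: M_Y·(L₁+L₂)/(3EI) = θ_0, giving M_Y = 58.16 kip·ft (hogging).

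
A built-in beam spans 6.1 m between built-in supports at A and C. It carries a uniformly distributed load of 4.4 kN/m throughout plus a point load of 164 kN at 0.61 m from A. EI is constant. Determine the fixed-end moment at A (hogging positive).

M_A = 94.68 kN·m

Take the two fixed-end moments M_A, M_C as redundants; the released structure is the simple span AC.
Simple-span end rotations at A and C under the given loads:
  at A: UDL 4.4: wL³/(24EI) = 41.61/EI
  at C: UDL 4.4: wL³/(24EI) = 41.61/EI
  at A: point load 164 at a = 0.61: Pab(L + b)/(6LEI) = 173.9/EI
  at C: point load 164 at a = 0.61: Pab(L + a)/(6LEI) = 100.7/EI
  θ_A0 = 215.5/EI,  θ_C0 = 142.3/EI
Flexibility coefficients: a unit moment at one end gives L/(3EI) there and L/(6EI) at the far end, so f₁₁ = f₂₂ = 2.033/EI and f₁₂ = f₂₁ = 1.017/EI.
Compatibility — zero rotation at each built-in end:
  2.033 M_A + 1.017 M_C = 215.5
  1.017 M_A + 2.033 M_C = 142.3
Solving the pair gives M_A = 94.68 kN·m and M_C = 22.65 kN·m (hogging).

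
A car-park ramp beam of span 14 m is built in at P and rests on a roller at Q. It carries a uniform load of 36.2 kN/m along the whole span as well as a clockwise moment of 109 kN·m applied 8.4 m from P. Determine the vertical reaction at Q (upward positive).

R_Q = 199.9 kN

Choose R_Q as the redundant. The primary structure is the cantilever fixed at P.
Downward deflection at the released point Q due to the loads:
  UDL 36.2: wL⁴/(8EI) = 173832/EI
  clockwise couple 109 at a = 8.4: M₀a(2L − a)/(2EI) = 8973/EI
  δ_0 = 182805/EI
Tip deflection under a unit load at Q: L³/(3EI) = 914.7/EI.
Compatibility at Q: δ_0 − R_Q·δ_{QQ} = 0, so R_Q = 182805/914.7 = 199.9 kN.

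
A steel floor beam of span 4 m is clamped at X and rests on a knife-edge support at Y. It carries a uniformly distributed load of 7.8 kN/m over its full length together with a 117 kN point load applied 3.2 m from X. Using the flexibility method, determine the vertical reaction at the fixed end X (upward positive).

R_X = 54.13 kN

Take the reaction at Y as the redundant and release it; the primary structure is a cantilever fixed at X.
Primary-structure tip deflection at Y by superposition:
  UDL 7.8: wL⁴/(8EI) = 249.6/EI
  point load 117 at a = 3.2: Pa²(3L − a)/(6EI) = 1757/EI
  δ_0 = 2007/EI
Flexibility coefficient — unit upward force at Y: δ_{YY} = L³/(3EI) = 21.33/EI.
Compatibility at Y: δ_0 − R_Y·δ_{YY} = 0, so R_Y = 2007/21.33 = 94.07 kN.
Vertical equilibrium: R_X = ΣP − R_Y = 148.2 − 94.07 = 54.13 kN.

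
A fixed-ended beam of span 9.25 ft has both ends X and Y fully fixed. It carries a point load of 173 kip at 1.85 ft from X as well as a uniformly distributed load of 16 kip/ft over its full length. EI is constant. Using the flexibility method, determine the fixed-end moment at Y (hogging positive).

Release both end moments; the primary structure is a simply-supported span XY with redundants M_X and M_Y.
End rotations of the released simple span under the applied load (×1/EI):
  at X: point load 173 at a = 1.85: Pab(L + b)/(6LEI) = 710.5/EI
  at Y: point load 173 at a = 1.85: Pab(L + a)/(6LEI) = 473.7/EI
  at X: UDL 16: wL³/(24EI) = 527.6/EI
  at Y: UDL 16: wL³/(24EI) = 527.6/EI
  θ_X0 = 1238/EI,  θ_Y0 = 1001/EI
Flexibility coefficients: a unit moment at one end gives L/(3EI) there and L/(6EI) at the far end, so f₁₁ = f₂₂ = 3.083/EI and f₁₂ = f₂₁ = 1.542/EI.
Compatibility — zero rotation at each built-in end:
  3.083 M_X + 1.542 M_Y = 1238
  1.542 M_X + 3.083 M_Y = 1001
Solving the pair gives M_X = 318.9 kip·ft and M_Y = 165.3 kip·ft (hogging).

M_Y = 165.3 kip·ft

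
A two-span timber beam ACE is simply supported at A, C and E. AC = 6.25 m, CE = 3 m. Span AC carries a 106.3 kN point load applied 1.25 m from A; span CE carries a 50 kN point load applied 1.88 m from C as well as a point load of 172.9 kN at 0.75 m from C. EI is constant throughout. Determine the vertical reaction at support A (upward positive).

R_A = 72.48 kN

Take M_C as the redundant. Released structure: two simple spans AC and CE with a hinge at C.
End slopes at the hinge C, treating each span as simply supported:
  span AC: point load 106.3 at a = 1.25: Pab(L + a)/(6LEI) = 132.9/EI
  span CE: point load 50 at a = 1.88: Pab(L + b)/(6LEI) = 24.1/EI
  span CE: point load 172.9 at a = 0.75: Pab(L + b)/(6LEI) = 85.1/EI
  relative rotation θ_0 = (132.9 + 109.2)/EI = 242.1/EI
A unit hogging moment at C produces rotation L₁/(3EI) + L₂/(3EI) = 3.083/EI.
Slope continuity at C: θ_0 = M_C·3.083/EI, so M_C = 242.1/3.083 = 78.51 kN·m (hogging).
Span AC, ΣM about A with M_C applied at C: R_C^{AC}·6.25 = 132.9 + 78.51, so R_C^{AC} = 33.82 kN and R_A = 106.3 − 33.82 = 72.48 kN.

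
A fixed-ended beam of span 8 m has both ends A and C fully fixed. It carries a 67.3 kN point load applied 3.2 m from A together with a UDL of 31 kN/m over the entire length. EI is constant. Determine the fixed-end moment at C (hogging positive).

M_C = 217 kN·m

Take the two fixed-end moments M_A, M_C as redundants; the released structure is the simple span AC.
On the primary (simply-supported) span, the end slopes from the loading are:
  at A: point load 67.3 at a = 3.2: Pab(L + b)/(6LEI) = 275.7/EI
  at C: point load 67.3 at a = 3.2: Pab(L + a)/(6LEI) = 241.2/EI
  at A: UDL 31: wL³/(24EI) = 661.3/EI
  at C: UDL 31: wL³/(24EI) = 661.3/EI
  θ_A0 = 937/EI,  θ_C0 = 902.5/EI
Flexibility coefficients: a unit moment at one end gives L/(3EI) there and L/(6EI) at the far end, so f₁₁ = f₂₂ = 2.667/EI and f₁₂ = f₂₁ = 1.333/EI.
Compatibility — zero rotation at each built-in end:
  2.667 M_A + 1.333 M_C = 937
  1.333 M_A + 2.667 M_C = 902.5
Solving the pair gives M_A = 242.9 kN·m and M_C = 217 kN·m (hogging).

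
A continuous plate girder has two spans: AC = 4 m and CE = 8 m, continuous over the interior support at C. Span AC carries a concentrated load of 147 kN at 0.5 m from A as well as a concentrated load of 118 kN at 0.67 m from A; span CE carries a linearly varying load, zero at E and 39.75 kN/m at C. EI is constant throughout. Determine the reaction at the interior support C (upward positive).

R_C = 195.9 kN

Take M_C as the redundant. Released structure: two simple spans AC and CE with a hinge at C.
End slopes at the hinge C, treating each span as simply supported:
  span AC: point load 147 at a = 0.5: Pab(L + a)/(6LEI) = 48.23/EI
  span AC: point load 118 at a = 0.67: Pab(L + a)/(6LEI) = 51.23/EI
  span CE: triangular load, peak 39.75: w₀L³/(45EI) = 452.3/EI
  relative rotation θ_0 = (99.46 + 452.3)/EI = 551.7/EI
A unit hogging moment at C produces rotation L₁/(3EI) + L₂/(3EI) = 4/EI.
Compatibility: M_C·(L₁+L₂)/(3EI) = θ_0, giving M_C = 137.9 kN·m (hogging).
Span AC, ΣM about A with M_C applied at C: R_C^{AC}·4 = 152.6 + 137.9, so R_C^{AC} = 72.62 kN and R_A = 265 − 72.62 = 192.4 kN.
Span CE, ΣM about E: R_C^{CE}·8 = 848 + 137.9, so R_C^{CE} = 123.2 kN and R_E = 159 − 123.2 = 35.76 kN.
R_C = 72.62 + 123.2 = 195.9 kN.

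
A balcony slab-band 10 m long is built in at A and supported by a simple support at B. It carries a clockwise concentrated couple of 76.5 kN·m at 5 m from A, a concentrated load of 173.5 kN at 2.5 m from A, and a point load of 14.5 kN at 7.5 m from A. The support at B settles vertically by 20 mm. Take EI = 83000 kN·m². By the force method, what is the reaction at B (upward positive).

Choose R_B as the redundant. The primary structure is the cantilever fixed at A.
Downward deflection at the released point B due to the loads:
  clockwise couple 76.5 at a = 5: M₀a(2L − a)/(2EI) = 2869/EI
  point load 173.5 at a = 2.5: Pa²(3L − a)/(6EI) = 4970/EI
  point load 14.5 at a = 7.5: Pa²(3L − a)/(6EI) = 3059/EI
  δ_0 = 10897/EI
Flexibility coefficient — unit upward force at B: δ_{BB} = L³/(3EI) = 333.3/EI.
With EI = 83000 kN·m²: δ_0 = 0.13129 m and δ_{BB} = 0.004016 m/kN.
Compatibility — the beam at B must follow the support down by 0.02 m: δ_0 − R_B·δ_{BB} = 0.02, so R_B = (0.13129 − 0.02)/0.004016 = 27.71 kN.

R_B = 27.71 kN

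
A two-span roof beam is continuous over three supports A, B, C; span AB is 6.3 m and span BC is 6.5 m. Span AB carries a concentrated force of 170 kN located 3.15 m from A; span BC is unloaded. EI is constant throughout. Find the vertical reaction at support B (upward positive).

R_B = 115.9 kN

Release continuity at B by inserting a hinge; the redundant is the internal moment M_B. The primary structure is two simply-supported spans AB and BC.
End slopes at the hinge B, treating each span as simply supported:
  span AB: point load 170 at a = 3.15: Pab(L + a)/(6LEI) = 421.7/EI
  relative rotation θ_0 = (421.7 + 0)/EI = 421.7/EI
A unit hogging moment at B produces rotation L₁/(3EI) + L₂/(3EI) = 4.267/EI.
Compatibility: M_B·(L₁+L₂)/(3EI) = θ_0, giving M_B = 98.84 kN·m (hogging).
Span AB, ΣM about A with M_B applied at B: R_B^{AB}·6.3 = 535.5 + 98.84, so R_B^{AB} = 100.7 kN and R_A = 170 − 100.7 = 69.31 kN.
Span BC, ΣM about C: R_B^{BC}·6.5 = 0 + 98.84, so R_B^{BC} = 15.21 kN and R_C = 0 − 15.21 = -15.21 kN.
R_B = 100.7 + 15.21 = 115.9 kN.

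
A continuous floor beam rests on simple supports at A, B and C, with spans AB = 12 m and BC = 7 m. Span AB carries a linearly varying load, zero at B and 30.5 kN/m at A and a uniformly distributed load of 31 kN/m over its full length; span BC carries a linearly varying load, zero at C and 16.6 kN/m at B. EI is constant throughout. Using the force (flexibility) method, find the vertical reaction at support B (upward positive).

Release continuity at B by inserting a hinge; the redundant is the internal moment M_B. The primary structure is two simply-supported spans AB and BC.
End slopes at the hinge B, treating each span as simply supported:
  span AB: triangular load, peak 30.5: 7w₀L³/(360EI) = 1025/EI
  span AB: UDL 31: wL³/(24EI) = 2232/EI
  span BC: triangular load, peak 16.6: w₀L³/(45EI) = 126.5/EI
  relative rotation θ_0 = (3257 + 126.5)/EI = 3383/EI
A unit hogging moment at B produces rotation L₁/(3EI) + L₂/(3EI) = 6.333/EI.
Slope continuity at B: θ_0 = M_B·6.333/EI, so M_B = 3383/6.333 = 534.2 kN·m (hogging).
Span AB, ΣM about A with M_B applied at B: R_B^{AB}·12 = 2964 + 534.2, so R_B^{AB} = 291.5 kN and R_A = 555 − 291.5 = 263.5 kN.
Span BC, ΣM about C: R_B^{BC}·7 = 271.1 + 534.2, so R_B^{BC} = 115 kN and R_C = 58.1 − 115 = -56.95 kN.
R_B = 291.5 + 115 = 406.6 kN.

R_B = 406.6 kN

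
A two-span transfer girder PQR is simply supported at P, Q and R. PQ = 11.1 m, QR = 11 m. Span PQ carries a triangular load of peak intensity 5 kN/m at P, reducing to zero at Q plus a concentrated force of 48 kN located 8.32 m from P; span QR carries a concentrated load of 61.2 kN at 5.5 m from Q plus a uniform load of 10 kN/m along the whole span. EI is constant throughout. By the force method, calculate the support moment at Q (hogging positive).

M_Q = 200.1 kN·m

Insert a hinge at Q; M_Q is the redundant, and each span becomes simply supported.
Discontinuity in slope at Q on the released structure — sum the simple-span end rotations:
  span PQ: triangular load, peak 5: 7w₀L³/(360EI) = 133/EI
  span PQ: point load 48 at a = 8.32: Pab(L + a)/(6LEI) = 323.7/EI
  span QR: point load 61.2 at a = 5.5: Pab(L + b)/(6LEI) = 462.8/EI
  span QR: UDL 10: wL³/(24EI) = 554.6/EI
  relative rotation θ_0 = (456.7 + 1017)/EI = 1474/EI
A unit hogging moment at Q produces rotation L₁/(3EI) + L₂/(3EI) = 7.367/EI.
Compatibility: M_Q·(L₁+L₂)/(3EI) = θ_0, giving M_Q = 200.1 kN·m (hogging).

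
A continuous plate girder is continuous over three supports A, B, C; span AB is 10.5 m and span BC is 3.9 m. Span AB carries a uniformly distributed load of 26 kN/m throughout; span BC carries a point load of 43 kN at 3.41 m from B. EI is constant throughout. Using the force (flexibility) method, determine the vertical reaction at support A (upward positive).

R_A = 111.3 kN

Take M_B as the redundant. Released structure: two simple spans AB and BC with a hinge at B.
End slopes at the hinge B, treating each span as simply supported:
  span AB: UDL 26: wL³/(24EI) = 1254/EI
  span BC: point load 43 at a = 3.41: Pab(L + b)/(6LEI) = 13.48/EI
  relative rotation θ_0 = (1254 + 13.48)/EI = 1268/EI
A unit hogging moment at B produces rotation L₁/(3EI) + L₂/(3EI) = 4.8/EI.
Slope continuity at B: θ_0 = M_B·4.8/EI, so M_B = 1268/4.8 = 264.1 kN·m (hogging).
Span AB, ΣM about A with M_B applied at B: R_B^{AB}·10.5 = 1433 + 264.1, so R_B^{AB} = 161.7 kN and R_A = 273 − 161.7 = 111.3 kN.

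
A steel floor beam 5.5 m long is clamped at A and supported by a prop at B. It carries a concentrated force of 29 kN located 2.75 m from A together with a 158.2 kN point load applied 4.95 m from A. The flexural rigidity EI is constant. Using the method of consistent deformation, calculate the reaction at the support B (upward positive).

R_B = 143.6 kN

Remove the prop at B; the released (primary) structure is a cantilever built in at A.
Downward deflection at the released point B due to the loads:
  point load 29 at a = 2.75: Pa²(3L − a)/(6EI) = 502.6/EI
  point load 158.2 at a = 4.95: Pa²(3L − a)/(6EI) = 7462/EI
  δ_0 = 7964/EI
Tip deflection under a unit load at B: L³/(3EI) = 55.46/EI.
The prop prevents deflection at B: R_B = δ_0/δ_{BB} = 7964/55.46 = 143.6 kN.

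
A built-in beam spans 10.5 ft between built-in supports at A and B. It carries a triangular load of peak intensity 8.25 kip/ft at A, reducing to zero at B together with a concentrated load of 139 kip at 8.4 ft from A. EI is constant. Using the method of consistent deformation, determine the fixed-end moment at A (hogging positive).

Take the two fixed-end moments M_A, M_B as redundants; the released structure is the simple span AB.
On the primary (simply-supported) span, the end slopes from the loading are:
  at A: triangular load, peak 8.25: w₀L³/(45EI) = 212.2/EI
  at B: triangular load, peak 8.25: 7w₀L³/(360EI) = 185.7/EI
  at A: point load 139 at a = 8.4: Pab(L + b)/(6LEI) = 490.4/EI
  at B: point load 139 at a = 8.4: Pab(L + a)/(6LEI) = 735.6/EI
  θ_A0 = 702.6/EI,  θ_B0 = 921.3/EI
Flexibility coefficients: a unit moment at one end gives L/(3EI) there and L/(6EI) at the far end, so f₁₁ = f₂₂ = 3.5/EI and f₁₂ = f₂₁ = 1.75/EI.
Compatibility — zero rotation at each built-in end:
  3.5 M_A + 1.75 M_B = 702.6
  1.75 M_A + 3.5 M_B = 921.3
Solving the pair gives M_A = 92.18 kip·ft and M_B = 217.1 kip·ft (hogging).

M_A = 92.18 kip·ft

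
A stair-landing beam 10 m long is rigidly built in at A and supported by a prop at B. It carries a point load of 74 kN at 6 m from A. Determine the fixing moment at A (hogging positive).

Choose R_B as the redundant. The primary structure is the cantilever fixed at A.
Downward deflection at the released point B due to the loads:
  point load 74 at a = 6: Pa²(3L − a)/(6EI) = 10656/EI
Flexibility coefficient — unit upward force at B: δ_{BB} = L³/(3EI) = 333.3/EI.
The prop prevents deflection at B: R_B = δ_0/δ_{BB} = 10656/333.3 = 31.97 kN.
Moment equilibrium about A: M_A = Σ(load moments about A) − R_B·L = 444 − 31.97×10 = 124.3 kN·m.

M_A = 124.3 kN·m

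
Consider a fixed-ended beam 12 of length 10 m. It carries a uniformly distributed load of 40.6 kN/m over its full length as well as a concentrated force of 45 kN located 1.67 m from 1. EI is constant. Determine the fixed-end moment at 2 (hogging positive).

Release both end moments; the primary structure is a simply-supported span 12 with redundants M_1 and M_2.
Simple-span end rotations at 1 and 2 under the given loads:
  at 1: UDL 40.6: wL³/(24EI) = 1692/EI
  at 2: UDL 40.6: wL³/(24EI) = 1692/EI
  at 1: point load 45 at a = 1.67: Pab(L + b)/(6LEI) = 191.2/EI
  at 2: point load 45 at a = 1.67: Pab(L + a)/(6LEI) = 121.8/EI
  θ_10 = 1883/EI,  θ_20 = 1813/EI
Flexibility coefficients: a unit moment at one end gives L/(3EI) there and L/(6EI) at the far end, so f₁₁ = f₂₂ = 3.333/EI and f₁₂ = f₂₁ = 1.667/EI.
Compatibility — zero rotation at each built-in end:
  3.333 M_1 + 1.667 M_2 = 1883
  1.667 M_1 + 3.333 M_2 = 1813
Solving the pair gives M_1 = 390.5 kN·m and M_2 = 348.8 kN·m (hogging).

M_2 = 348.8 kN·m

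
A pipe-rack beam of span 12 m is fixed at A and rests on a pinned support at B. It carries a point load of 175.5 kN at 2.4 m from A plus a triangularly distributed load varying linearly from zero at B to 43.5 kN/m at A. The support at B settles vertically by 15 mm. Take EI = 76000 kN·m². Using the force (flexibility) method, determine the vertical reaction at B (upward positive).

Take the reaction at B as the redundant and release it; the primary structure is a cantilever fixed at A.
Free-end deflection of the primary structure under the applied loading (downward +):
  point load 175.5 at a = 2.4: Pa²(3L − a)/(6EI) = 5661/EI
  triangular load, peak 43.5 at the fixed end: w₀L⁴/(30EI) = 30067/EI
  δ_0 = 35728/EI
Flexibility coefficient — unit upward force at B: δ_{BB} = L³/(3EI) = 576/EI.
With EI = 76000 kN·m²: δ_0 = 0.47011 m and δ_{BB} = 0.007579 m/kN.
Compatibility — the beam at B must follow the support down by 0.015 m: δ_0 − R_B·δ_{BB} = 0.015, so R_B = (0.47011 − 0.015)/0.007579 = 60.05 kN.

R_B = 60.05 kN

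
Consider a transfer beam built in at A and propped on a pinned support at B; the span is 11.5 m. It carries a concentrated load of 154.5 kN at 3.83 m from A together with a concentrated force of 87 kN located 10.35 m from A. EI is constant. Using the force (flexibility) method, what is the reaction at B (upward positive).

R_B = 96.85 kN

Choose R_B as the redundant. The primary structure is the cantilever fixed at A.
Downward deflection at the released point B due to the loads:
  point load 154.5 at a = 3.83: Pa²(3L − a)/(6EI) = 11585/EI
  point load 87 at a = 10.35: Pa²(3L − a)/(6EI) = 37512/EI
  δ_0 = 49096/EI
Flexibility coefficient — unit upward force at B: δ_{BB} = L³/(3EI) = 507/EI.
Compatibility at B: δ_0 − R_B·δ_{BB} = 0, so R_B = 49096/507 = 96.85 kN.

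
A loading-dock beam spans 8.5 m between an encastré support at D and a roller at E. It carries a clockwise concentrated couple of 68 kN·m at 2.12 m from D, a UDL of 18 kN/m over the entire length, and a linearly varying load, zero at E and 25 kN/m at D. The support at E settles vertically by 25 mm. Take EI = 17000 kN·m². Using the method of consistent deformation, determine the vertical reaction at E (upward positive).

R_E = 81.79 kN

Remove the prop at E; the released (primary) structure is a cantilever built in at D.
Primary-structure tip deflection at E by superposition:
  clockwise couple 68 at a = 2.12: M₀a(2L − a)/(2EI) = 1073/EI
  UDL 18: wL⁴/(8EI) = 11745/EI
  triangular load, peak 25 at the fixed end: w₀L⁴/(30EI) = 4350/EI
  δ_0 = 17168/EI
Flexibility coefficient — unit upward force at E: δ_{EE} = L³/(3EI) = 204.7/EI.
With EI = 17000 kN·m²: δ_0 = 1.0099 m and δ_{EE} = 0.012042 m/kN.
Compatibility — the beam at E must follow the support down by 0.025 m: δ_0 − R_E·δ_{EE} = 0.025, so R_E = (1.0099 − 0.025)/0.012042 = 81.79 kN.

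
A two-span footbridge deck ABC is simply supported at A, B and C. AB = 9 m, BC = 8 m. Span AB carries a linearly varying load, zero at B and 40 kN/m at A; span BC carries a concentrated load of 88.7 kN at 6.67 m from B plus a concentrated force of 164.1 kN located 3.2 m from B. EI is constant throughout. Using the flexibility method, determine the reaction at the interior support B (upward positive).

Take M_B as the redundant. Released structure: two simple spans AB and BC with a hinge at B.
End slopes at the hinge B, treating each span as simply supported:
  span AB: triangular load, peak 40: 7w₀L³/(360EI) = 567/EI
  span BC: point load 88.7 at a = 6.67: Pab(L + b)/(6LEI) = 152.9/EI
  span BC: point load 164.1 at a = 3.2: Pab(L + b)/(6LEI) = 672.2/EI
  relative rotation θ_0 = (567 + 825.1)/EI = 1392/EI
A unit hogging moment at B produces rotation L₁/(3EI) + L₂/(3EI) = 5.667/EI.
Slope continuity at B: θ_0 = M_B·5.667/EI, so M_B = 1392/5.667 = 245.7 kN·m (hogging).
Span AB, ΣM about A with M_B applied at B: R_B^{AB}·9 = 540 + 245.7, so R_B^{AB} = 87.3 kN and R_A = 180 − 87.3 = 92.7 kN.
Span BC, ΣM about C: R_B^{BC}·8 = 905.7 + 245.7, so R_B^{BC} = 143.9 kN and R_C = 252.8 − 143.9 = 108.9 kN.
R_B = 87.3 + 143.9 = 231.2 kN.

R_B = 231.2 kN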